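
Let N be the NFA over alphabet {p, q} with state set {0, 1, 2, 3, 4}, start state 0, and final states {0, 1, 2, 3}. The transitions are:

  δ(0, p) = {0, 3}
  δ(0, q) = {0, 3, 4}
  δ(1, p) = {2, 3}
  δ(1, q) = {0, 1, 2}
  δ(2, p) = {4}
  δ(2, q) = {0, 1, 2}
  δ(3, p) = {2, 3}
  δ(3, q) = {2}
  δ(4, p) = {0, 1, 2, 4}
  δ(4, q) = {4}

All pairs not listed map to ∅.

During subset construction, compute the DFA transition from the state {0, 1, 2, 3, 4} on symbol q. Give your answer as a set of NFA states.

{0, 1, 2, 3, 4}

δ(0,q) = {0, 3, 4}; δ(1,q) = {0, 1, 2}; δ(2,q) = {0, 1, 2}; δ(3,q) = {2}; δ(4,q) = {4}.
Union: {0, 1, 2, 3, 4}.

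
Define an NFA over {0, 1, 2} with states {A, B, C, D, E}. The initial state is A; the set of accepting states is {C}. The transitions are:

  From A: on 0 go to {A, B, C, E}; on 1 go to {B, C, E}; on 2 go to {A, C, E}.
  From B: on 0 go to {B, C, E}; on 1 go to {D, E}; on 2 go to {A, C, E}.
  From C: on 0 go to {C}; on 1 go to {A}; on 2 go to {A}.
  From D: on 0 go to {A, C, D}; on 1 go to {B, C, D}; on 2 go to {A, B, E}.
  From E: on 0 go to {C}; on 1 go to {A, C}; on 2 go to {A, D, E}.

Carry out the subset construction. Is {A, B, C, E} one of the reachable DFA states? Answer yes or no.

Start state of the DFA: {A}.
{A} --0--> {A, B, C, E}  [new]
{A} --1--> {B, C, E}  [new]
{A} --2--> {A, C, E}  [new]
{A, B, C, E} --0--> {A, B, C, E}  [seen]
{A, B, C, E} --1--> {A, B, C, D, E}  [new]
{A, B, C, E} --2--> {A, C, D, E}  [new]
{B, C, E} --0--> {B, C, E}  [seen]
{B, C, E} --1--> {A, C, D, E}  [seen]
{B, C, E} --2--> {A, C, D, E}  [seen]
{A, C, E} --0--> {A, B, C, E}  [seen]
{A, C, E} --1--> {A, B, C, E}  [seen]
{A, C, E} --2--> {A, C, D, E}  [seen]
{A, B, C, D, E} --0--> {A, B, C, D, E}  [seen]
{A, B, C, D, E} --1--> {A, B, C, D, E}  [seen]
{A, B, C, D, E} --2--> {A, B, C, D, E}  [seen]
{A, C, D, E} --0--> {A, B, C, D, E}  [seen]
{A, C, D, E} --1--> {A, B, C, D, E}  [seen]
{A, C, D, E} --2--> {A, B, C, D, E}  [seen]
Reachable DFA states: {A}, {A, B, C, E}, {B, C, E}, {A, C, E}, {A, B, C, D, E}, {A, C, D, E}.
{A, B, C, E} is among them.

yes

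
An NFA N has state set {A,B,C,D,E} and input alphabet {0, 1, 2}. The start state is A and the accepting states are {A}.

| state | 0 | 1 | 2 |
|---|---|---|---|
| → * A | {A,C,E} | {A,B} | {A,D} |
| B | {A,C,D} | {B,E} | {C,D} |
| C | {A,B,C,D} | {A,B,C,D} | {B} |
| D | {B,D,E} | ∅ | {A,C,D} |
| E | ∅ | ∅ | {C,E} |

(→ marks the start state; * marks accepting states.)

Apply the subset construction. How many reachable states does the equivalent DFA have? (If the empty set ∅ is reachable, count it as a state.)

Start state of the DFA: {A}.
{A} --0--> {A,C,E}  [new]
{A} --1--> {A,B}  [new]
{A} --2--> {A,D}  [new]
{A,C,E} --0--> {A,B,C,D,E}  [new]
{A,C,E} --1--> {A,B,C,D}  [new]
{A,C,E} --2--> {A,B,C,D,E}  [seen]
{A,B} --0--> {A,C,D,E}  [new]
{A,B} --1--> {A,B,E}  [new]
{A,B} --2--> {A,C,D}  [new]
{A,D} --0--> {A,B,C,D,E}  [seen]
{A,D} --1--> {A,B}  [seen]
{A,D} --2--> {A,C,D}  [seen]
{A,B,C,D,E} --0--> {A,B,C,D,E}  [seen]
{A,B,C,D,E} --1--> {A,B,C,D,E}  [seen]
{A,B,C,D,E} --2--> {A,B,C,D,E}  [seen]
{A,B,C,D} --0--> {A,B,C,D,E}  [seen]
{A,B,C,D} --1--> {A,B,C,D,E}  [seen]
{A,B,C,D} --2--> {A,B,C,D}  [seen]
{A,C,D,E} --0--> {A,B,C,D,E}  [seen]
{A,C,D,E} --1--> {A,B,C,D}  [seen]
{A,C,D,E} --2--> {A,B,C,D,E}  [seen]
{A,B,E} --0--> {A,C,D,E}  [seen]
{A,B,E} --1--> {A,B,E}  [seen]
{A,B,E} --2--> {A,C,D,E}  [seen]
{A,C,D} --0--> {A,B,C,D,E}  [seen]
{A,C,D} --1--> {A,B,C,D}  [seen]
{A,C,D} --2--> {A,B,C,D}  [seen]
Reachable DFA states: {A}, {A,C,E}, {A,B}, {A,D}, {A,B,C,D,E}, {A,B,C,D}, {A,C,D,E}, {A,B,E}, {A,C,D}.

9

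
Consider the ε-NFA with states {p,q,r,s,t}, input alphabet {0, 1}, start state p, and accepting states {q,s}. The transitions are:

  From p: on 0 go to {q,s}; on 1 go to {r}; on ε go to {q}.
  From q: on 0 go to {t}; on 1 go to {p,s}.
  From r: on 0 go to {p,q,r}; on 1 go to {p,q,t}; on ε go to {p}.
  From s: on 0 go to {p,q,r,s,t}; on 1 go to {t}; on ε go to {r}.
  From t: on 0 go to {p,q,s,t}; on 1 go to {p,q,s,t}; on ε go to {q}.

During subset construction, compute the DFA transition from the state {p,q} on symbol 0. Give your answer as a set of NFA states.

δ(p,0) = {q,s}; δ(q,0) = {t}.
Union: {q,s,t}.
ε-closure gives {p,q,r,s,t}.

{p,q,r,s,t}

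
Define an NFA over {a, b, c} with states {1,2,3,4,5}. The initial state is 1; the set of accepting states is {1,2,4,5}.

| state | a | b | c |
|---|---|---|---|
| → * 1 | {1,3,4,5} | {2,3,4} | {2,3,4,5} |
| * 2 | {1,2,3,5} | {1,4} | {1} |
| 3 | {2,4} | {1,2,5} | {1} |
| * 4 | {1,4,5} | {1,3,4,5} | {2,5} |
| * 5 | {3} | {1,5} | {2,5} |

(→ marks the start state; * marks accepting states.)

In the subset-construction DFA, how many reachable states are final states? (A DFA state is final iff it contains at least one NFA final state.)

6

Start state of the DFA: {1}.
{1} --a--> {1,3,4,5}  [new]
{1} --b--> {2,3,4}  [new]
{1} --c--> {2,3,4,5}  [new]
{1,3,4,5} --a--> {1,2,3,4,5}  [new]
{1,3,4,5} --b--> {1,2,3,4,5}  [seen]
{1,3,4,5} --c--> {1,2,3,4,5}  [seen]
{2,3,4} --a--> {1,2,3,4,5}  [seen]
{2,3,4} --b--> {1,2,3,4,5}  [seen]
{2,3,4} --c--> {1,2,5}  [new]
{2,3,4,5} --a--> {1,2,3,4,5}  [seen]
{2,3,4,5} --b--> {1,2,3,4,5}  [seen]
{2,3,4,5} --c--> {1,2,5}  [seen]
{1,2,3,4,5} --a--> {1,2,3,4,5}  [seen]
{1,2,3,4,5} --b--> {1,2,3,4,5}  [seen]
{1,2,3,4,5} --c--> {1,2,3,4,5}  [seen]
{1,2,5} --a--> {1,2,3,4,5}  [seen]
{1,2,5} --b--> {1,2,3,4,5}  [seen]
{1,2,5} --c--> {1,2,3,4,5}  [seen]
Reachable DFA states: {1}, {1,3,4,5}, {2,3,4}, {2,3,4,5}, {1,2,3,4,5}, {1,2,5}.
Accepting DFA states (contain an NFA accepting state): {1}, {1,3,4,5}, {2,3,4}, {2,3,4,5}, {1,2,3,4,5}, {1,2,5}.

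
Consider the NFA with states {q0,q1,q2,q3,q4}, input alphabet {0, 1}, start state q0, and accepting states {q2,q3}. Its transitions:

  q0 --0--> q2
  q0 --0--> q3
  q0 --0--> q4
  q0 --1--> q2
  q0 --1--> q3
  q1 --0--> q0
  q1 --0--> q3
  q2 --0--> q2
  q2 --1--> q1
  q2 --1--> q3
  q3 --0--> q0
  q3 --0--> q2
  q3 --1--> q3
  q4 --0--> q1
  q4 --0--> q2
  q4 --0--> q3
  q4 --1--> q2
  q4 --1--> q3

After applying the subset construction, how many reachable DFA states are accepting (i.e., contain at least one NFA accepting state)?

10

Start state of the DFA: {q0}.
{q0} --0--> {q2,q3,q4}  [new]
{q0} --1--> {q2,q3}  [new]
{q2,q3,q4} --0--> {q0,q1,q2,q3}  [new]
{q2,q3,q4} --1--> {q1,q2,q3}  [new]
{q2,q3} --0--> {q0,q2}  [new]
{q2,q3} --1--> {q1,q3}  [new]
{q0,q1,q2,q3} --0--> {q0,q2,q3,q4}  [new]
{q0,q1,q2,q3} --1--> {q1,q2,q3}  [seen]
{q1,q2,q3} --0--> {q0,q2,q3}  [new]
{q1,q2,q3} --1--> {q1,q3}  [seen]
{q0,q2} --0--> {q2,q3,q4}  [seen]
{q0,q2} --1--> {q1,q2,q3}  [seen]
{q1,q3} --0--> {q0,q2,q3}  [seen]
{q1,q3} --1--> {q3}  [new]
{q0,q2,q3,q4} --0--> {q0,q1,q2,q3,q4}  [new]
{q0,q2,q3,q4} --1--> {q1,q2,q3}  [seen]
{q0,q2,q3} --0--> {q0,q2,q3,q4}  [seen]
{q0,q2,q3} --1--> {q1,q2,q3}  [seen]
{q3} --0--> {q0,q2}  [seen]
{q3} --1--> {q3}  [seen]
{q0,q1,q2,q3,q4} --0--> {q0,q1,q2,q3,q4}  [seen]
{q0,q1,q2,q3,q4} --1--> {q1,q2,q3}  [seen]
Reachable DFA states: {q0}, {q2,q3,q4}, {q2,q3}, {q0,q1,q2,q3}, {q1,q2,q3}, {q0,q2}, {q1,q3}, {q0,q2,q3,q4}, {q0,q2,q3}, {q3}, {q0,q1,q2,q3,q4}.
Accepting DFA states (contain an NFA accepting state): {q2,q3,q4}, {q2,q3}, {q0,q1,q2,q3}, {q1,q2,q3}, {q0,q2}, {q1,q3}, {q0,q2,q3,q4}, {q0,q2,q3}, {q3}, {q0,q1,q2,q3,q4}.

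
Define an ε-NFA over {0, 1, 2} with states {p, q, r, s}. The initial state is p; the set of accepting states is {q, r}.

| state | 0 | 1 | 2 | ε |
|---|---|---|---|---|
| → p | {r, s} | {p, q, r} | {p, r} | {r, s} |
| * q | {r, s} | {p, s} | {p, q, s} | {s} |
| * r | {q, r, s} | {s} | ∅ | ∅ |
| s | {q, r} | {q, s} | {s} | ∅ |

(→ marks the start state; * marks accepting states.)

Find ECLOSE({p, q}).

Begin with {p, q}.
p →ε {r, s}; add r, s.
ε-closure = {p, q, r, s}.

{p, q, r, s}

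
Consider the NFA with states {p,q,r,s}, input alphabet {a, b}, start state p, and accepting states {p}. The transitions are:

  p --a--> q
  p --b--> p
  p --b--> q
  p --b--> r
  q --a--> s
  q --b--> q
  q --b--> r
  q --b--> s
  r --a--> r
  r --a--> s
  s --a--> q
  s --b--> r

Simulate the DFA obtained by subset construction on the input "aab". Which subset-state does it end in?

{r}

Start: {p}.
δ(p,a) = {q}.
Union: {q}.
After a: {q}.
δ(q,a) = {s}.
Union: {s}.
After a: {s}.
δ(s,b) = {r}.
Union: {r}.
After b: {r}.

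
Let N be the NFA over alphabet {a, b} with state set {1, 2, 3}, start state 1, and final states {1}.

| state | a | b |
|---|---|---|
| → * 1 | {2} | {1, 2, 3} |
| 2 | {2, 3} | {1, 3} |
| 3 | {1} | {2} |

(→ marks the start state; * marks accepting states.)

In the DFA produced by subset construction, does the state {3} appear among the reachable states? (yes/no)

no

Start state of the DFA: {1}.
{1} --a--> {2}  [new]
{1} --b--> {1, 2, 3}  [new]
{2} --a--> {2, 3}  [new]
{2} --b--> {1, 3}  [new]
{1, 2, 3} --a--> {1, 2, 3}  [seen]
{1, 2, 3} --b--> {1, 2, 3}  [seen]
{2, 3} --a--> {1, 2, 3}  [seen]
{2, 3} --b--> {1, 2, 3}  [seen]
{1, 3} --a--> {1, 2}  [new]
{1, 3} --b--> {1, 2, 3}  [seen]
{1, 2} --a--> {2, 3}  [seen]
{1, 2} --b--> {1, 2, 3}  [seen]
Reachable DFA states: {1}, {2}, {1, 2, 3}, {2, 3}, {1, 3}, {1, 2}.
{3} is not among them.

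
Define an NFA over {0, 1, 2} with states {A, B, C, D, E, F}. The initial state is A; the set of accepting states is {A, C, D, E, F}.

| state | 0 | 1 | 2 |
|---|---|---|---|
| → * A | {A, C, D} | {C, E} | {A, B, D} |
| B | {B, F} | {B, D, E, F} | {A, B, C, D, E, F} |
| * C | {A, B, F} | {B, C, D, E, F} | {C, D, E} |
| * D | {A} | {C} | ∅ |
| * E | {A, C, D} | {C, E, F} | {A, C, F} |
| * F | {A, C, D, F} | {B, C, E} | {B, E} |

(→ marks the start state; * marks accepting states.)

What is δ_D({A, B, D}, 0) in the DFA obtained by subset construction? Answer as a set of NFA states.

{A, B, C, D, F}

δ(A,0) = {A, C, D}; δ(B,0) = {B, F}; δ(D,0) = {A}.
Union: {A, B, C, D, F}.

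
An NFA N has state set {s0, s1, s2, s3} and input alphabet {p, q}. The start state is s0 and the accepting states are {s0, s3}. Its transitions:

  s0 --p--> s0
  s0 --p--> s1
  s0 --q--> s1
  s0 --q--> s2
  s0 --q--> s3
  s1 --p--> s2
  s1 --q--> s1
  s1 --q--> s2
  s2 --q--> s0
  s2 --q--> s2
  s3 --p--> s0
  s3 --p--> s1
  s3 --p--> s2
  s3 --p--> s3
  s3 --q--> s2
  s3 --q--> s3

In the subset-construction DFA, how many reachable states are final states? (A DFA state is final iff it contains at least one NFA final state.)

5

Start state of the DFA: {s0}.
{s0} --p--> {s0, s1}  [new]
{s0} --q--> {s1, s2, s3}  [new]
{s0, s1} --p--> {s0, s1, s2}  [new]
{s0, s1} --q--> {s1, s2, s3}  [seen]
{s1, s2, s3} --p--> {s0, s1, s2, s3}  [new]
{s1, s2, s3} --q--> {s0, s1, s2, s3}  [seen]
{s0, s1, s2} --p--> {s0, s1, s2}  [seen]
{s0, s1, s2} --q--> {s0, s1, s2, s3}  [seen]
{s0, s1, s2, s3} --p--> {s0, s1, s2, s3}  [seen]
{s0, s1, s2, s3} --q--> {s0, s1, s2, s3}  [seen]
Reachable DFA states: {s0}, {s0, s1}, {s1, s2, s3}, {s0, s1, s2}, {s0, s1, s2, s3}.
Accepting DFA states (contain an NFA accepting state): {s0}, {s0, s1}, {s1, s2, s3}, {s0, s1, s2}, {s0, s1, s2, s3}.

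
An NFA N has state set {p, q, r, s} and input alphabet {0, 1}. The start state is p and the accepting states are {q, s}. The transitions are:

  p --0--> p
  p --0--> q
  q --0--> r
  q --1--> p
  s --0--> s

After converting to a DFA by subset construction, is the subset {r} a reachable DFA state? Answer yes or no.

Start state of the DFA: {p}.
{p} --0--> {p, q}  [new]
{p} --1--> ∅  [new]
{p, q} --0--> {p, q, r}  [new]
{p, q} --1--> {p}  [seen]
∅ --0--> ∅  [seen]
∅ --1--> ∅  [seen]
{p, q, r} --0--> {p, q, r}  [seen]
{p, q, r} --1--> {p}  [seen]
Reachable DFA states: {p}, {p, q}, ∅, {p, q, r}.
{r} is not among them.

no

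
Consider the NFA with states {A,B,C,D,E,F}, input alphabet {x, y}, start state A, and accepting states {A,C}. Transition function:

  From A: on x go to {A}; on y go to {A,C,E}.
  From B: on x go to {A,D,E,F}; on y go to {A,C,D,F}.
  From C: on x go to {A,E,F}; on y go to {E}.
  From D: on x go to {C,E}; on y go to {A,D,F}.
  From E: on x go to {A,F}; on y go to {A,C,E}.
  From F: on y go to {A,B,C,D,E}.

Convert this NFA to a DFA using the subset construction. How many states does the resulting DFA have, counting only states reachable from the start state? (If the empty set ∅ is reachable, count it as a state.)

8

Start state of the DFA: {A}.
{A} --x--> {A}  [seen]
{A} --y--> {A,C,E}  [new]
{A,C,E} --x--> {A,E,F}  [new]
{A,C,E} --y--> {A,C,E}  [seen]
{A,E,F} --x--> {A,F}  [new]
{A,E,F} --y--> {A,B,C,D,E}  [new]
{A,F} --x--> {A}  [seen]
{A,F} --y--> {A,B,C,D,E}  [seen]
{A,B,C,D,E} --x--> {A,C,D,E,F}  [new]
{A,B,C,D,E} --y--> {A,C,D,E,F}  [seen]
{A,C,D,E,F} --x--> {A,C,E,F}  [new]
{A,C,D,E,F} --y--> {A,B,C,D,E,F}  [new]
{A,C,E,F} --x--> {A,E,F}  [seen]
{A,C,E,F} --y--> {A,B,C,D,E}  [seen]
{A,B,C,D,E,F} --x--> {A,C,D,E,F}  [seen]
{A,B,C,D,E,F} --y--> {A,B,C,D,E,F}  [seen]
Reachable DFA states: {A}, {A,C,E}, {A,E,F}, {A,F}, {A,B,C,D,E}, {A,C,D,E,F}, {A,C,E,F}, {A,B,C,D,E,F}.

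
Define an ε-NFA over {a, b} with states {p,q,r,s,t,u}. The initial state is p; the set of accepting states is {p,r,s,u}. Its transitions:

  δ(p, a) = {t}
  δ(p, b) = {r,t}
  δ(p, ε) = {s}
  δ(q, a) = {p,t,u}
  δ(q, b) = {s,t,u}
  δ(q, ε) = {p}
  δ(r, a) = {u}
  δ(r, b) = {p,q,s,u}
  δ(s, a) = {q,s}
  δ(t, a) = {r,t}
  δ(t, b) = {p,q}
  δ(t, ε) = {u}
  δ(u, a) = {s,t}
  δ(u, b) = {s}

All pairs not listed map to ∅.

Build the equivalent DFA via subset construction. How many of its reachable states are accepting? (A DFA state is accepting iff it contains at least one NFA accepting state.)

Start state of the DFA: {p,s} (ε-closure of the NFA start).
{p,s} --a--> {p,q,s,t,u}  [new]
{p,s} --b--> {r,t,u}  [new]
{p,q,s,t,u} --a--> {p,q,r,s,t,u}  [new]
{p,q,s,t,u} --b--> {p,q,r,s,t,u}  [seen]
{r,t,u} --a--> {r,s,t,u}  [new]
{r,t,u} --b--> {p,q,s,u}  [new]
{p,q,r,s,t,u} --a--> {p,q,r,s,t,u}  [seen]
{p,q,r,s,t,u} --b--> {p,q,r,s,t,u}  [seen]
{r,s,t,u} --a--> {p,q,r,s,t,u}  [seen]
{r,s,t,u} --b--> {p,q,s,u}  [seen]
{p,q,s,u} --a--> {p,q,s,t,u}  [seen]
{p,q,s,u} --b--> {r,s,t,u}  [seen]
Reachable DFA states: {p,s}, {p,q,s,t,u}, {r,t,u}, {p,q,r,s,t,u}, {r,s,t,u}, {p,q,s,u}.
Accepting DFA states (contain an NFA accepting state): {p,s}, {p,q,s,t,u}, {r,t,u}, {p,q,r,s,t,u}, {r,s,t,u}, {p,q,s,u}.

6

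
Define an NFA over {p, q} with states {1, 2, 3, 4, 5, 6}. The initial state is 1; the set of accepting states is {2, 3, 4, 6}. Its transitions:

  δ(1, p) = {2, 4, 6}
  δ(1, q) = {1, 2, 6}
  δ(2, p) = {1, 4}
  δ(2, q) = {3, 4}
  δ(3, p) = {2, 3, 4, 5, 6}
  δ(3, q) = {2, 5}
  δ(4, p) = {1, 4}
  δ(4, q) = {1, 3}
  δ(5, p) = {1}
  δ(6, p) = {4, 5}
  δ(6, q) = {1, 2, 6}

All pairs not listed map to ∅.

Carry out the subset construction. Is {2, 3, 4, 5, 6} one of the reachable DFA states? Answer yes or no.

Start state of the DFA: {1}.
{1} --p--> {2, 4, 6}  [new]
{1} --q--> {1, 2, 6}  [new]
{2, 4, 6} --p--> {1, 4, 5}  [new]
{2, 4, 6} --q--> {1, 2, 3, 4, 6}  [new]
{1, 2, 6} --p--> {1, 2, 4, 5, 6}  [new]
{1, 2, 6} --q--> {1, 2, 3, 4, 6}  [seen]
{1, 4, 5} --p--> {1, 2, 4, 6}  [new]
{1, 4, 5} --q--> {1, 2, 3, 6}  [new]
{1, 2, 3, 4, 6} --p--> {1, 2, 3, 4, 5, 6}  [new]
{1, 2, 3, 4, 6} --q--> {1, 2, 3, 4, 5, 6}  [seen]
{1, 2, 4, 5, 6} --p--> {1, 2, 4, 5, 6}  [seen]
{1, 2, 4, 5, 6} --q--> {1, 2, 3, 4, 6}  [seen]
{1, 2, 4, 6} --p--> {1, 2, 4, 5, 6}  [seen]
{1, 2, 4, 6} --q--> {1, 2, 3, 4, 6}  [seen]
{1, 2, 3, 6} --p--> {1, 2, 3, 4, 5, 6}  [seen]
{1, 2, 3, 6} --q--> {1, 2, 3, 4, 5, 6}  [seen]
{1, 2, 3, 4, 5, 6} --p--> {1, 2, 3, 4, 5, 6}  [seen]
{1, 2, 3, 4, 5, 6} --q--> {1, 2, 3, 4, 5, 6}  [seen]
Reachable DFA states: {1}, {2, 4, 6}, {1, 2, 6}, {1, 4, 5}, {1, 2, 3, 4, 6}, {1, 2, 4, 5, 6}, {1, 2, 4, 6}, {1, 2, 3, 6}, {1, 2, 3, 4, 5, 6}.
{2, 3, 4, 5, 6} is not among them.

no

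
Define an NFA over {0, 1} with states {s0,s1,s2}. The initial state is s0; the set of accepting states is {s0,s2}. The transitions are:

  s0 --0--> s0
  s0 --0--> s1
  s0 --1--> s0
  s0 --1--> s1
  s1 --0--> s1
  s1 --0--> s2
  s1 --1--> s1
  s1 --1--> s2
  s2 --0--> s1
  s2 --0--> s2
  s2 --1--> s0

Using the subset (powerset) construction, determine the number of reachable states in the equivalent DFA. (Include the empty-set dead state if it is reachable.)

Start state of the DFA: {s0}.
{s0} --0--> {s0,s1}  [new]
{s0} --1--> {s0,s1}  [seen]
{s0,s1} --0--> {s0,s1,s2}  [new]
{s0,s1} --1--> {s0,s1,s2}  [seen]
{s0,s1,s2} --0--> {s0,s1,s2}  [seen]
{s0,s1,s2} --1--> {s0,s1,s2}  [seen]
Reachable DFA states: {s0}, {s0,s1}, {s0,s1,s2}.

3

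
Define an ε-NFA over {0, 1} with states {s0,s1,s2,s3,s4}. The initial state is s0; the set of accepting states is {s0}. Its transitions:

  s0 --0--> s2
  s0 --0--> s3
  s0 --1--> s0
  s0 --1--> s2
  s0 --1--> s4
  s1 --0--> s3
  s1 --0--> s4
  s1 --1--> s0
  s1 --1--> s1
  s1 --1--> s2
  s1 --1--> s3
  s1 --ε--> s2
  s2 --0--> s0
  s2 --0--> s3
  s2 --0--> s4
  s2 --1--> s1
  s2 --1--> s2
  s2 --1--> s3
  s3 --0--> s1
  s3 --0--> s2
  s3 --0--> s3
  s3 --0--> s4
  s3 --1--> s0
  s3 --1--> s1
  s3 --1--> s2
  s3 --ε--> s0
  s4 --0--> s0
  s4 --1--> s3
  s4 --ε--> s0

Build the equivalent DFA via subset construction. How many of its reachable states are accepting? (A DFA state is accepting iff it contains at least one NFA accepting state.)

5

Start state of the DFA: {s0} (ε-closure of the NFA start).
{s0} --0--> {s0,s2,s3}  [new]
{s0} --1--> {s0,s2,s4}  [new]
{s0,s2,s3} --0--> {s0,s1,s2,s3,s4}  [new]
{s0,s2,s3} --1--> {s0,s1,s2,s3,s4}  [seen]
{s0,s2,s4} --0--> {s0,s2,s3,s4}  [new]
{s0,s2,s4} --1--> {s0,s1,s2,s3,s4}  [seen]
{s0,s1,s2,s3,s4} --0--> {s0,s1,s2,s3,s4}  [seen]
{s0,s1,s2,s3,s4} --1--> {s0,s1,s2,s3,s4}  [seen]
{s0,s2,s3,s4} --0--> {s0,s1,s2,s3,s4}  [seen]
{s0,s2,s3,s4} --1--> {s0,s1,s2,s3,s4}  [seen]
Reachable DFA states: {s0}, {s0,s2,s3}, {s0,s2,s4}, {s0,s1,s2,s3,s4}, {s0,s2,s3,s4}.
Accepting DFA states (contain an NFA accepting state): {s0}, {s0,s2,s3}, {s0,s2,s4}, {s0,s1,s2,s3,s4}, {s0,s2,s3,s4}.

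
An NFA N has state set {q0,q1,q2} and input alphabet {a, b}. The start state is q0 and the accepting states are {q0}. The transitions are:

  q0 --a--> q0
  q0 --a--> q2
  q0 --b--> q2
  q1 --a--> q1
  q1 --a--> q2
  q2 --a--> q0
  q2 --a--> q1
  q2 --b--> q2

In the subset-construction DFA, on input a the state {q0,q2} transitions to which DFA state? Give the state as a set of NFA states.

{q0,q1,q2}

δ(q0,a) = {q0,q2}; δ(q2,a) = {q0,q1}.
Union: {q0,q1,q2}.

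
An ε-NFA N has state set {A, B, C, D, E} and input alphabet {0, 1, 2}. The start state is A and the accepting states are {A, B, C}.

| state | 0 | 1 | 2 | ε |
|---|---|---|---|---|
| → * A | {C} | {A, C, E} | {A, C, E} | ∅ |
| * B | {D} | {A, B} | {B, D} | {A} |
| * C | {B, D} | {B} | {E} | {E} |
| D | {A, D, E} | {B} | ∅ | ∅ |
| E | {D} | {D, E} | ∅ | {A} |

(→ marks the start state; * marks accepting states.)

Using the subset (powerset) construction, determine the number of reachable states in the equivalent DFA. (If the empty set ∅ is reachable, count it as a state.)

Start state of the DFA: {A} (ε-closure of the NFA start).
{A} --0--> {A, C, E}  [new]
{A} --1--> {A, C, E}  [seen]
{A} --2--> {A, C, E}  [seen]
{A, C, E} --0--> {A, B, C, D, E}  [new]
{A, C, E} --1--> {A, B, C, D, E}  [seen]
{A, C, E} --2--> {A, C, E}  [seen]
{A, B, C, D, E} --0--> {A, B, C, D, E}  [seen]
{A, B, C, D, E} --1--> {A, B, C, D, E}  [seen]
{A, B, C, D, E} --2--> {A, B, C, D, E}  [seen]
Reachable DFA states: {A}, {A, C, E}, {A, B, C, D, E}.

3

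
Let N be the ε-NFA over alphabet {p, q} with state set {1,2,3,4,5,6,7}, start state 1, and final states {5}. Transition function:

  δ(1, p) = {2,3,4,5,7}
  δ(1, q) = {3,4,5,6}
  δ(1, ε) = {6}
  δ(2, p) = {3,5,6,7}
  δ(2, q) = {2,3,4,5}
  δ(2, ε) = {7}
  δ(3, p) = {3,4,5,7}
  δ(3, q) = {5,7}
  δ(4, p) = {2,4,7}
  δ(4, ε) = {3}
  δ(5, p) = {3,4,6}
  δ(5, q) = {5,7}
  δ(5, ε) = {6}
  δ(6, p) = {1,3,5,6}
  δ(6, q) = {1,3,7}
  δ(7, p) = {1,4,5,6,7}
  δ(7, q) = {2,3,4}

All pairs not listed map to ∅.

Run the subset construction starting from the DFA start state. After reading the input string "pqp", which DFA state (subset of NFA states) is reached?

Start: {1,6}.
δ(1,p) = {2,3,4,5,7}; δ(6,p) = {1,3,5,6}.
Union: {1,2,3,4,5,6,7}.
After p: {1,2,3,4,5,6,7}.
δ(1,q) = {3,4,5,6}; δ(2,q) = {2,3,4,5}; δ(3,q) = {5,7}; δ(4,q) = ∅; δ(5,q) = {5,7}; δ(6,q) = {1,3,7}; δ(7,q) = {2,3,4}.
Union: {1,2,3,4,5,6,7}.
After q: {1,2,3,4,5,6,7}.
δ(1,p) = {2,3,4,5,7}; δ(2,p) = {3,5,6,7}; δ(3,p) = {3,4,5,7}; δ(4,p) = {2,4,7}; δ(5,p) = {3,4,6}; δ(6,p) = {1,3,5,6}; δ(7,p) = {1,4,5,6,7}.
Union: {1,2,3,4,5,6,7}.
After p: {1,2,3,4,5,6,7}.

{1,2,3,4,5,6,7}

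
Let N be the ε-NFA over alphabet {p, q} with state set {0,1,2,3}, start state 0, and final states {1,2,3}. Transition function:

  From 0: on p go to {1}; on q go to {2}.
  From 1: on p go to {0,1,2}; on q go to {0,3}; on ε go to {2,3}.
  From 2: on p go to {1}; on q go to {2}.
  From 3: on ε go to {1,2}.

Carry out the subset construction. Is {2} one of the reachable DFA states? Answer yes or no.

Start state of the DFA: {0} (ε-closure of the NFA start).
{0} --p--> {1,2,3}  [new]
{0} --q--> {2}  [new]
{1,2,3} --p--> {0,1,2,3}  [new]
{1,2,3} --q--> {0,1,2,3}  [seen]
{2} --p--> {1,2,3}  [seen]
{2} --q--> {2}  [seen]
{0,1,2,3} --p--> {0,1,2,3}  [seen]
{0,1,2,3} --q--> {0,1,2,3}  [seen]
Reachable DFA states: {0}, {1,2,3}, {2}, {0,1,2,3}.
{2} is among them.

yes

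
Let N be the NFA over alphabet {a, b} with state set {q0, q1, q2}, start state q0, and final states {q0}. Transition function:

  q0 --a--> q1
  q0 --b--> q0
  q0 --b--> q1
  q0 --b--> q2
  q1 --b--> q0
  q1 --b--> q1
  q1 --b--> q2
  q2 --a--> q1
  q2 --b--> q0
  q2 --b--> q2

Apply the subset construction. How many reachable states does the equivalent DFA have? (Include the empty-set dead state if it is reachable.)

Start state of the DFA: {q0}.
{q0} --a--> {q1}  [new]
{q0} --b--> {q0, q1, q2}  [new]
{q1} --a--> ∅  [new]
{q1} --b--> {q0, q1, q2}  [seen]
{q0, q1, q2} --a--> {q1}  [seen]
{q0, q1, q2} --b--> {q0, q1, q2}  [seen]
∅ --a--> ∅  [seen]
∅ --b--> ∅  [seen]
Reachable DFA states: {q0}, {q1}, {q0, q1, q2}, ∅.

4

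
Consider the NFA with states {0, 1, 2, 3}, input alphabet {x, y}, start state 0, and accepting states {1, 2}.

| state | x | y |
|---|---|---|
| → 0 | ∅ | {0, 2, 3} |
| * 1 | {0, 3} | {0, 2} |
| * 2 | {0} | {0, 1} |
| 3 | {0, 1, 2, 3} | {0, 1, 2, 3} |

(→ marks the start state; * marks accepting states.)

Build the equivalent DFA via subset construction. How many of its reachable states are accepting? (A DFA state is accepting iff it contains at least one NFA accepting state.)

2

Start state of the DFA: {0}.
{0} --x--> ∅  [new]
{0} --y--> {0, 2, 3}  [new]
∅ --x--> ∅  [seen]
∅ --y--> ∅  [seen]
{0, 2, 3} --x--> {0, 1, 2, 3}  [new]
{0, 2, 3} --y--> {0, 1, 2, 3}  [seen]
{0, 1, 2, 3} --x--> {0, 1, 2, 3}  [seen]
{0, 1, 2, 3} --y--> {0, 1, 2, 3}  [seen]
Reachable DFA states: {0}, ∅, {0, 2, 3}, {0, 1, 2, 3}.
Accepting DFA states (contain an NFA accepting state): {0, 2, 3}, {0, 1, 2, 3}.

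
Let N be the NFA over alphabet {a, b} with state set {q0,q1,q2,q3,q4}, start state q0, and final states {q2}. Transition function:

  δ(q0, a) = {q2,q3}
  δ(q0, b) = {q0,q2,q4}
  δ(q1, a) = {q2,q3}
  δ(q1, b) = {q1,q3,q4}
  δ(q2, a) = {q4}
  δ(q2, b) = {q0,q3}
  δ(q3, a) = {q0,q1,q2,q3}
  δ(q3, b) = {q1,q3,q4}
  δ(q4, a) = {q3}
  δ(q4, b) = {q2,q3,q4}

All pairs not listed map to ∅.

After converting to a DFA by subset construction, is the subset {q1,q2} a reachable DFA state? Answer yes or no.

no

Start state of the DFA: {q0}.
{q0} --a--> {q2,q3}  [new]
{q0} --b--> {q0,q2,q4}  [new]
{q2,q3} --a--> {q0,q1,q2,q3,q4}  [new]
{q2,q3} --b--> {q0,q1,q3,q4}  [new]
{q0,q2,q4} --a--> {q2,q3,q4}  [new]
{q0,q2,q4} --b--> {q0,q2,q3,q4}  [new]
{q0,q1,q2,q3,q4} --a--> {q0,q1,q2,q3,q4}  [seen]
{q0,q1,q2,q3,q4} --b--> {q0,q1,q2,q3,q4}  [seen]
{q0,q1,q3,q4} --a--> {q0,q1,q2,q3}  [new]
{q0,q1,q3,q4} --b--> {q0,q1,q2,q3,q4}  [seen]
{q2,q3,q4} --a--> {q0,q1,q2,q3,q4}  [seen]
{q2,q3,q4} --b--> {q0,q1,q2,q3,q4}  [seen]
{q0,q2,q3,q4} --a--> {q0,q1,q2,q3,q4}  [seen]
{q0,q2,q3,q4} --b--> {q0,q1,q2,q3,q4}  [seen]
{q0,q1,q2,q3} --a--> {q0,q1,q2,q3,q4}  [seen]
{q0,q1,q2,q3} --b--> {q0,q1,q2,q3,q4}  [seen]
Reachable DFA states: {q0}, {q2,q3}, {q0,q2,q4}, {q0,q1,q2,q3,q4}, {q0,q1,q3,q4}, {q2,q3,q4}, {q0,q2,q3,q4}, {q0,q1,q2,q3}.
{q1,q2} is not among them.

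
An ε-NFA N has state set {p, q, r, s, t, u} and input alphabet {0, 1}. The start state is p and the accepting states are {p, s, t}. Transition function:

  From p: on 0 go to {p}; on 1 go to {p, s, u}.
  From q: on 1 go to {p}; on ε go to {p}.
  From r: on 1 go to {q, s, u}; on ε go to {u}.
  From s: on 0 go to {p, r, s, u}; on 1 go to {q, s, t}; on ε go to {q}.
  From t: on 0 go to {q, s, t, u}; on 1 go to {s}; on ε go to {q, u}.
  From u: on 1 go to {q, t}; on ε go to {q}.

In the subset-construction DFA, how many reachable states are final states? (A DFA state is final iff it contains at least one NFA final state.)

Start state of the DFA: {p} (ε-closure of the NFA start).
{p} --0--> {p}  [seen]
{p} --1--> {p, q, s, u}  [new]
{p, q, s, u} --0--> {p, q, r, s, u}  [new]
{p, q, s, u} --1--> {p, q, s, t, u}  [new]
{p, q, r, s, u} --0--> {p, q, r, s, u}  [seen]
{p, q, r, s, u} --1--> {p, q, s, t, u}  [seen]
{p, q, s, t, u} --0--> {p, q, r, s, t, u}  [new]
{p, q, s, t, u} --1--> {p, q, s, t, u}  [seen]
{p, q, r, s, t, u} --0--> {p, q, r, s, t, u}  [seen]
{p, q, r, s, t, u} --1--> {p, q, s, t, u}  [seen]
Reachable DFA states: {p}, {p, q, s, u}, {p, q, r, s, u}, {p, q, s, t, u}, {p, q, r, s, t, u}.
Accepting DFA states (contain an NFA accepting state): {p}, {p, q, s, u}, {p, q, r, s, u}, {p, q, s, t, u}, {p, q, r, s, t, u}.

5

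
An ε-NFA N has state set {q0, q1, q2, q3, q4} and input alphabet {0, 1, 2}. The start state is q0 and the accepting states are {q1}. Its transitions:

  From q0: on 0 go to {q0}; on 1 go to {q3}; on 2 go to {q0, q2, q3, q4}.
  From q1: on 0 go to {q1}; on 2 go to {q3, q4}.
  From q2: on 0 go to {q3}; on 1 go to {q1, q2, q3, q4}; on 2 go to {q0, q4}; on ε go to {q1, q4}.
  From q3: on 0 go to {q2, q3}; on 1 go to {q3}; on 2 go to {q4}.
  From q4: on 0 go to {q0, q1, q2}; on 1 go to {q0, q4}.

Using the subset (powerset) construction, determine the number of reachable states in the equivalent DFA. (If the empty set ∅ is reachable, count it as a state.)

Start state of the DFA: {q0} (ε-closure of the NFA start).
{q0} --0--> {q0}  [seen]
{q0} --1--> {q3}  [new]
{q0} --2--> {q0, q1, q2, q3, q4}  [new]
{q3} --0--> {q1, q2, q3, q4}  [new]
{q3} --1--> {q3}  [seen]
{q3} --2--> {q4}  [new]
{q0, q1, q2, q3, q4} --0--> {q0, q1, q2, q3, q4}  [seen]
{q0, q1, q2, q3, q4} --1--> {q0, q1, q2, q3, q4}  [seen]
{q0, q1, q2, q3, q4} --2--> {q0, q1, q2, q3, q4}  [seen]
{q1, q2, q3, q4} --0--> {q0, q1, q2, q3, q4}  [seen]
{q1, q2, q3, q4} --1--> {q0, q1, q2, q3, q4}  [seen]
{q1, q2, q3, q4} --2--> {q0, q3, q4}  [new]
{q4} --0--> {q0, q1, q2, q4}  [new]
{q4} --1--> {q0, q4}  [new]
{q4} --2--> ∅  [new]
{q0, q3, q4} --0--> {q0, q1, q2, q3, q4}  [seen]
{q0, q3, q4} --1--> {q0, q3, q4}  [seen]
{q0, q3, q4} --2--> {q0, q1, q2, q3, q4}  [seen]
{q0, q1, q2, q4} --0--> {q0, q1, q2, q3, q4}  [seen]
{q0, q1, q2, q4} --1--> {q0, q1, q2, q3, q4}  [seen]
{q0, q1, q2, q4} --2--> {q0, q1, q2, q3, q4}  [seen]
{q0, q4} --0--> {q0, q1, q2, q4}  [seen]
{q0, q4} --1--> {q0, q3, q4}  [seen]
{q0, q4} --2--> {q0, q1, q2, q3, q4}  [seen]
∅ --0--> ∅  [seen]
∅ --1--> ∅  [seen]
∅ --2--> ∅  [seen]
Reachable DFA states: {q0}, {q3}, {q0, q1, q2, q3, q4}, {q1, q2, q3, q4}, {q4}, {q0, q3, q4}, {q0, q1, q2, q4}, {q0, q4}, ∅.

9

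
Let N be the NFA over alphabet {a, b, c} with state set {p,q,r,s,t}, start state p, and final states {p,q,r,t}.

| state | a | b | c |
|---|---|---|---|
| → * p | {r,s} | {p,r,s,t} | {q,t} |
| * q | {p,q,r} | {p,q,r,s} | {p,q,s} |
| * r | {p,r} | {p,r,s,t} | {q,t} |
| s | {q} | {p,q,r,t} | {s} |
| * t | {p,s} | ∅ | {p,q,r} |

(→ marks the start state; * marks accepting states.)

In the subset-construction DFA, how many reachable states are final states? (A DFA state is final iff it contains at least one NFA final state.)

Start state of the DFA: {p}.
{p} --a--> {r,s}  [new]
{p} --b--> {p,r,s,t}  [new]
{p} --c--> {q,t}  [new]
{r,s} --a--> {p,q,r}  [new]
{r,s} --b--> {p,q,r,s,t}  [new]
{r,s} --c--> {q,s,t}  [new]
{p,r,s,t} --a--> {p,q,r,s}  [new]
{p,r,s,t} --b--> {p,q,r,s,t}  [seen]
{p,r,s,t} --c--> {p,q,r,s,t}  [seen]
{q,t} --a--> {p,q,r,s}  [seen]
{q,t} --b--> {p,q,r,s}  [seen]
{q,t} --c--> {p,q,r,s}  [seen]
{p,q,r} --a--> {p,q,r,s}  [seen]
{p,q,r} --b--> {p,q,r,s,t}  [seen]
{p,q,r} --c--> {p,q,s,t}  [new]
{p,q,r,s,t} --a--> {p,q,r,s}  [seen]
{p,q,r,s,t} --b--> {p,q,r,s,t}  [seen]
{p,q,r,s,t} --c--> {p,q,r,s,t}  [seen]
{q,s,t} --a--> {p,q,r,s}  [seen]
{q,s,t} --b--> {p,q,r,s,t}  [seen]
{q,s,t} --c--> {p,q,r,s}  [seen]
{p,q,r,s} --a--> {p,q,r,s}  [seen]
{p,q,r,s} --b--> {p,q,r,s,t}  [seen]
{p,q,r,s} --c--> {p,q,s,t}  [seen]
{p,q,s,t} --a--> {p,q,r,s}  [seen]
{p,q,s,t} --b--> {p,q,r,s,t}  [seen]
{p,q,s,t} --c--> {p,q,r,s,t}  [seen]
Reachable DFA states: {p}, {r,s}, {p,r,s,t}, {q,t}, {p,q,r}, {p,q,r,s,t}, {q,s,t}, {p,q,r,s}, {p,q,s,t}.
Accepting DFA states (contain an NFA accepting state): {p}, {r,s}, {p,r,s,t}, {q,t}, {p,q,r}, {p,q,r,s,t}, {q,s,t}, {p,q,r,s}, {p,q,s,t}.

9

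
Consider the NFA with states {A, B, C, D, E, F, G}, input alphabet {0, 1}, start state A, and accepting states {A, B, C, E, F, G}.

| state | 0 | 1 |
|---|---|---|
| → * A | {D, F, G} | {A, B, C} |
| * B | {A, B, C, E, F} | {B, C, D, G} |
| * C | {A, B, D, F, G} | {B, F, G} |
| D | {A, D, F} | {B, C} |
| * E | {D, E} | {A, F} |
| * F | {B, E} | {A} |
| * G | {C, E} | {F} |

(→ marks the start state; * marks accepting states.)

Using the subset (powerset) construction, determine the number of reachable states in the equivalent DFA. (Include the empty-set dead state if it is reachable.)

Start state of the DFA: {A}.
{A} --0--> {D, F, G}  [new]
{A} --1--> {A, B, C}  [new]
{D, F, G} --0--> {A, B, C, D, E, F}  [new]
{D, F, G} --1--> {A, B, C, F}  [new]
{A, B, C} --0--> {A, B, C, D, E, F, G}  [new]
{A, B, C} --1--> {A, B, C, D, F, G}  [new]
{A, B, C, D, E, F} --0--> {A, B, C, D, E, F, G}  [seen]
{A, B, C, D, E, F} --1--> {A, B, C, D, F, G}  [seen]
{A, B, C, F} --0--> {A, B, C, D, E, F, G}  [seen]
{A, B, C, F} --1--> {A, B, C, D, F, G}  [seen]
{A, B, C, D, E, F, G} --0--> {A, B, C, D, E, F, G}  [seen]
{A, B, C, D, E, F, G} --1--> {A, B, C, D, F, G}  [seen]
{A, B, C, D, F, G} --0--> {A, B, C, D, E, F, G}  [seen]
{A, B, C, D, F, G} --1--> {A, B, C, D, F, G}  [seen]
Reachable DFA states: {A}, {D, F, G}, {A, B, C}, {A, B, C, D, E, F}, {A, B, C, F}, {A, B, C, D, E, F, G}, {A, B, C, D, F, G}.

7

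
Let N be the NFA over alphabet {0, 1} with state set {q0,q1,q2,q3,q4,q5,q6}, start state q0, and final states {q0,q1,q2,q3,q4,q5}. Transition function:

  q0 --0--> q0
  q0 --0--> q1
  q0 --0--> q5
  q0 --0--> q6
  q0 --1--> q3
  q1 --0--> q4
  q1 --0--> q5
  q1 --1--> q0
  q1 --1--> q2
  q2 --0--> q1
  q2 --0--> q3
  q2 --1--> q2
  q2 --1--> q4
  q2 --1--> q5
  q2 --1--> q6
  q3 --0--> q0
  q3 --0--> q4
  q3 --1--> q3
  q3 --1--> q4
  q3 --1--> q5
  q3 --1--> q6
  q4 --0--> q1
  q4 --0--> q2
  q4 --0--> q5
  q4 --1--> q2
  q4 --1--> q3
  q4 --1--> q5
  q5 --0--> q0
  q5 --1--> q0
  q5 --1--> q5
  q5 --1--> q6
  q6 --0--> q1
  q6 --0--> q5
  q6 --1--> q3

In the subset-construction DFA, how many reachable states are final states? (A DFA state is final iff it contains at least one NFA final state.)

Start state of the DFA: {q0}.
{q0} --0--> {q0,q1,q5,q6}  [new]
{q0} --1--> {q3}  [new]
{q0,q1,q5,q6} --0--> {q0,q1,q4,q5,q6}  [new]
{q0,q1,q5,q6} --1--> {q0,q2,q3,q5,q6}  [new]
{q3} --0--> {q0,q4}  [new]
{q3} --1--> {q3,q4,q5,q6}  [new]
{q0,q1,q4,q5,q6} --0--> {q0,q1,q2,q4,q5,q6}  [new]
{q0,q1,q4,q5,q6} --1--> {q0,q2,q3,q5,q6}  [seen]
{q0,q2,q3,q5,q6} --0--> {q0,q1,q3,q4,q5,q6}  [new]
{q0,q2,q3,q5,q6} --1--> {q0,q2,q3,q4,q5,q6}  [new]
{q0,q4} --0--> {q0,q1,q2,q5,q6}  [new]
{q0,q4} --1--> {q2,q3,q5}  [new]
{q3,q4,q5,q6} --0--> {q0,q1,q2,q4,q5}  [new]
{q3,q4,q5,q6} --1--> {q0,q2,q3,q4,q5,q6}  [seen]
{q0,q1,q2,q4,q5,q6} --0--> {q0,q1,q2,q3,q4,q5,q6}  [new]
{q0,q1,q2,q4,q5,q6} --1--> {q0,q2,q3,q4,q5,q6}  [seen]
{q0,q1,q3,q4,q5,q6} --0--> {q0,q1,q2,q4,q5,q6}  [seen]
{q0,q1,q3,q4,q5,q6} --1--> {q0,q2,q3,q4,q5,q6}  [seen]
{q0,q2,q3,q4,q5,q6} --0--> {q0,q1,q2,q3,q4,q5,q6}  [seen]
{q0,q2,q3,q4,q5,q6} --1--> {q0,q2,q3,q4,q5,q6}  [seen]
{q0,q1,q2,q5,q6} --0--> {q0,q1,q3,q4,q5,q6}  [seen]
{q0,q1,q2,q5,q6} --1--> {q0,q2,q3,q4,q5,q6}  [seen]
{q2,q3,q5} --0--> {q0,q1,q3,q4}  [new]
{q2,q3,q5} --1--> {q0,q2,q3,q4,q5,q6}  [seen]
{q0,q1,q2,q4,q5} --0--> {q0,q1,q2,q3,q4,q5,q6}  [seen]
{q0,q1,q2,q4,q5} --1--> {q0,q2,q3,q4,q5,q6}  [seen]
{q0,q1,q2,q3,q4,q5,q6} --0--> {q0,q1,q2,q3,q4,q5,q6}  [seen]
{q0,q1,q2,q3,q4,q5,q6} --1--> {q0,q2,q3,q4,q5,q6}  [seen]
{q0,q1,q3,q4} --0--> {q0,q1,q2,q4,q5,q6}  [seen]
{q0,q1,q3,q4} --1--> {q0,q2,q3,q4,q5,q6}  [seen]
Reachable DFA states: {q0}, {q0,q1,q5,q6}, {q3}, {q0,q1,q4,q5,q6}, {q0,q2,q3,q5,q6}, {q0,q4}, {q3,q4,q5,q6}, {q0,q1,q2,q4,q5,q6}, {q0,q1,q3,q4,q5,q6}, {q0,q2,q3,q4,q5,q6}, {q0,q1,q2,q5,q6}, {q2,q3,q5}, {q0,q1,q2,q4,q5}, {q0,q1,q2,q3,q4,q5,q6}, {q0,q1,q3,q4}.
Accepting DFA states (contain an NFA accepting state): {q0}, {q0,q1,q5,q6}, {q3}, {q0,q1,q4,q5,q6}, {q0,q2,q3,q5,q6}, {q0,q4}, {q3,q4,q5,q6}, {q0,q1,q2,q4,q5,q6}, {q0,q1,q3,q4,q5,q6}, {q0,q2,q3,q4,q5,q6}, {q0,q1,q2,q5,q6}, {q2,q3,q5}, {q0,q1,q2,q4,q5}, {q0,q1,q2,q3,q4,q5,q6}, {q0,q1,q3,q4}.

15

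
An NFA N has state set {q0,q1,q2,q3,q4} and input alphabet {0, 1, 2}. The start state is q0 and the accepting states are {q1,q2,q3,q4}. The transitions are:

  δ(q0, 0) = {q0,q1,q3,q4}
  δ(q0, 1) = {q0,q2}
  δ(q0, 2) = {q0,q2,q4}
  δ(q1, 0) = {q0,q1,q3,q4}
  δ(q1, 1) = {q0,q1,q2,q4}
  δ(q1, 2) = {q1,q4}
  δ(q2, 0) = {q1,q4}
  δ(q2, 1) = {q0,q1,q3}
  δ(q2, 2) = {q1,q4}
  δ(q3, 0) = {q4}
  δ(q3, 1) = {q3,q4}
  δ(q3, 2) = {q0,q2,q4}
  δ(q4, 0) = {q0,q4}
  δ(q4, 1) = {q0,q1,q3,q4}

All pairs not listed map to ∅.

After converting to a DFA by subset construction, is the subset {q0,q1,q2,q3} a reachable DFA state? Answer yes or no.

yes

Start state of the DFA: {q0}.
{q0} --0--> {q0,q1,q3,q4}  [new]
{q0} --1--> {q0,q2}  [new]
{q0} --2--> {q0,q2,q4}  [new]
{q0,q1,q3,q4} --0--> {q0,q1,q3,q4}  [seen]
{q0,q1,q3,q4} --1--> {q0,q1,q2,q3,q4}  [new]
{q0,q1,q3,q4} --2--> {q0,q1,q2,q4}  [new]
{q0,q2} --0--> {q0,q1,q3,q4}  [seen]
{q0,q2} --1--> {q0,q1,q2,q3}  [new]
{q0,q2} --2--> {q0,q1,q2,q4}  [seen]
{q0,q2,q4} --0--> {q0,q1,q3,q4}  [seen]
{q0,q2,q4} --1--> {q0,q1,q2,q3,q4}  [seen]
{q0,q2,q4} --2--> {q0,q1,q2,q4}  [seen]
{q0,q1,q2,q3,q4} --0--> {q0,q1,q3,q4}  [seen]
{q0,q1,q2,q3,q4} --1--> {q0,q1,q2,q3,q4}  [seen]
{q0,q1,q2,q3,q4} --2--> {q0,q1,q2,q4}  [seen]
{q0,q1,q2,q4} --0--> {q0,q1,q3,q4}  [seen]
{q0,q1,q2,q4} --1--> {q0,q1,q2,q3,q4}  [seen]
{q0,q1,q2,q4} --2--> {q0,q1,q2,q4}  [seen]
{q0,q1,q2,q3} --0--> {q0,q1,q3,q4}  [seen]
{q0,q1,q2,q3} --1--> {q0,q1,q2,q3,q4}  [seen]
{q0,q1,q2,q3} --2--> {q0,q1,q2,q4}  [seen]
Reachable DFA states: {q0}, {q0,q1,q3,q4}, {q0,q2}, {q0,q2,q4}, {q0,q1,q2,q3,q4}, {q0,q1,q2,q4}, {q0,q1,q2,q3}.
{q0,q1,q2,q3} is among them.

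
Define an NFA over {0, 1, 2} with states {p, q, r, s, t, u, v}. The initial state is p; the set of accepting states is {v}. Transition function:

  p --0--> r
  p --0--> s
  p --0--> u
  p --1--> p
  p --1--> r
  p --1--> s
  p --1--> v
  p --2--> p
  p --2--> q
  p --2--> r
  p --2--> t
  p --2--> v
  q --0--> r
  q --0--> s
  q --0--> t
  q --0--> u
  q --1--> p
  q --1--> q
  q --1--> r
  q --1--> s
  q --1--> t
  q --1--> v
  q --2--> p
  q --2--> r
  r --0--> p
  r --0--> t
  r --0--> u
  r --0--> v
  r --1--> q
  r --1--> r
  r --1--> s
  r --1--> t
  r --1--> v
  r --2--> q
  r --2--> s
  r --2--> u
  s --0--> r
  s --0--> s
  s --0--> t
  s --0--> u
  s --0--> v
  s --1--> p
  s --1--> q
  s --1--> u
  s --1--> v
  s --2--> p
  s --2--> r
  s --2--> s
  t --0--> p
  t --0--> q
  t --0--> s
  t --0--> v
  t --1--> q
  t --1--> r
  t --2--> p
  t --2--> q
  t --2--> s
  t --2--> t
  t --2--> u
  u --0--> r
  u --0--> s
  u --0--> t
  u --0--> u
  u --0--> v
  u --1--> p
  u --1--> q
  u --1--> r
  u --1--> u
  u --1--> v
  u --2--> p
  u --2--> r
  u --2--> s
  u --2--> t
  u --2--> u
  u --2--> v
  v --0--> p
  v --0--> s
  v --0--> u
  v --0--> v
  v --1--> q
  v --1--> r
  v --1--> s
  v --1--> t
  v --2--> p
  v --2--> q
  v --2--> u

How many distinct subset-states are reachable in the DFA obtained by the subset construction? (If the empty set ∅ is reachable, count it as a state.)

Start state of the DFA: {p}.
{p} --0--> {r, s, u}  [new]
{p} --1--> {p, r, s, v}  [new]
{p} --2--> {p, q, r, t, v}  [new]
{r, s, u} --0--> {p, r, s, t, u, v}  [new]
{r, s, u} --1--> {p, q, r, s, t, u, v}  [new]
{r, s, u} --2--> {p, q, r, s, t, u, v}  [seen]
{p, r, s, v} --0--> {p, r, s, t, u, v}  [seen]
{p, r, s, v} --1--> {p, q, r, s, t, u, v}  [seen]
{p, r, s, v} --2--> {p, q, r, s, t, u, v}  [seen]
{p, q, r, t, v} --0--> {p, q, r, s, t, u, v}  [seen]
{p, q, r, t, v} --1--> {p, q, r, s, t, v}  [new]
{p, q, r, t, v} --2--> {p, q, r, s, t, u, v}  [seen]
{p, r, s, t, u, v} --0--> {p, q, r, s, t, u, v}  [seen]
{p, r, s, t, u, v} --1--> {p, q, r, s, t, u, v}  [seen]
{p, r, s, t, u, v} --2--> {p, q, r, s, t, u, v}  [seen]
{p, q, r, s, t, u, v} --0--> {p, q, r, s, t, u, v}  [seen]
{p, q, r, s, t, u, v} --1--> {p, q, r, s, t, u, v}  [seen]
{p, q, r, s, t, u, v} --2--> {p, q, r, s, t, u, v}  [seen]
{p, q, r, s, t, v} --0--> {p, q, r, s, t, u, v}  [seen]
{p, q, r, s, t, v} --1--> {p, q, r, s, t, u, v}  [seen]
{p, q, r, s, t, v} --2--> {p, q, r, s, t, u, v}  [seen]
Reachable DFA states: {p}, {r, s, u}, {p, r, s, v}, {p, q, r, t, v}, {p, r, s, t, u, v}, {p, q, r, s, t, u, v}, {p, q, r, s, t, v}.

7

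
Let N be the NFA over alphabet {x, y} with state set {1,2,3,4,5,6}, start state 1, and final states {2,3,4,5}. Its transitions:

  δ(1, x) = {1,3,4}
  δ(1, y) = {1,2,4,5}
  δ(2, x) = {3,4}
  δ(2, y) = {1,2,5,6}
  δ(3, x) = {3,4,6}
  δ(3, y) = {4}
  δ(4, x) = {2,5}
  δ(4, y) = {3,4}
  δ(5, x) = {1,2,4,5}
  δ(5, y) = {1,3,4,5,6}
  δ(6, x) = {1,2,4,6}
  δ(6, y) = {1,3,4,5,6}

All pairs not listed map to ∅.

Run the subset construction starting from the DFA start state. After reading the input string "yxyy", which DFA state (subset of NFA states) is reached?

Start: {1}.
δ(1,y) = {1,2,4,5}.
Union: {1,2,4,5}.
After y: {1,2,4,5}.
δ(1,x) = {1,3,4}; δ(2,x) = {3,4}; δ(4,x) = {2,5}; δ(5,x) = {1,2,4,5}.
Union: {1,2,3,4,5}.
After x: {1,2,3,4,5}.
δ(1,y) = {1,2,4,5}; δ(2,y) = {1,2,5,6}; δ(3,y) = {4}; δ(4,y) = {3,4}; δ(5,y) = {1,3,4,5,6}.
Union: {1,2,3,4,5,6}.
After y: {1,2,3,4,5,6}.
δ(1,y) = {1,2,4,5}; δ(2,y) = {1,2,5,6}; δ(3,y) = {4}; δ(4,y) = {3,4}; δ(5,y) = {1,3,4,5,6}; δ(6,y) = {1,3,4,5,6}.
Union: {1,2,3,4,5,6}.
After y: {1,2,3,4,5,6}.

{1,2,3,4,5,6}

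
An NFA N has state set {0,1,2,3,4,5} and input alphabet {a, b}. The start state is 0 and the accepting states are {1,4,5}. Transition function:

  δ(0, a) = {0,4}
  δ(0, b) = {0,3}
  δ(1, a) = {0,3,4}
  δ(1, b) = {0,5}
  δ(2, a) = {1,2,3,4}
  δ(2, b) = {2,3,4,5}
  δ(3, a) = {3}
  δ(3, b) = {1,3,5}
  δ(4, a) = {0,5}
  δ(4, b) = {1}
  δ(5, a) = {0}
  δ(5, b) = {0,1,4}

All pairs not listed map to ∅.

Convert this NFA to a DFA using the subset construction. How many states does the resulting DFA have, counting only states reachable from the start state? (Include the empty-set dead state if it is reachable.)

10

Start state of the DFA: {0}.
{0} --a--> {0,4}  [new]
{0} --b--> {0,3}  [new]
{0,4} --a--> {0,4,5}  [new]
{0,4} --b--> {0,1,3}  [new]
{0,3} --a--> {0,3,4}  [new]
{0,3} --b--> {0,1,3,5}  [new]
{0,4,5} --a--> {0,4,5}  [seen]
{0,4,5} --b--> {0,1,3,4}  [new]
{0,1,3} --a--> {0,3,4}  [seen]
{0,1,3} --b--> {0,1,3,5}  [seen]
{0,3,4} --a--> {0,3,4,5}  [new]
{0,3,4} --b--> {0,1,3,5}  [seen]
{0,1,3,5} --a--> {0,3,4}  [seen]
{0,1,3,5} --b--> {0,1,3,4,5}  [new]
{0,1,3,4} --a--> {0,3,4,5}  [seen]
{0,1,3,4} --b--> {0,1,3,5}  [seen]
{0,3,4,5} --a--> {0,3,4,5}  [seen]
{0,3,4,5} --b--> {0,1,3,4,5}  [seen]
{0,1,3,4,5} --a--> {0,3,4,5}  [seen]
{0,1,3,4,5} --b--> {0,1,3,4,5}  [seen]
Reachable DFA states: {0}, {0,4}, {0,3}, {0,4,5}, {0,1,3}, {0,3,4}, {0,1,3,5}, {0,1,3,4}, {0,3,4,5}, {0,1,3,4,5}.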